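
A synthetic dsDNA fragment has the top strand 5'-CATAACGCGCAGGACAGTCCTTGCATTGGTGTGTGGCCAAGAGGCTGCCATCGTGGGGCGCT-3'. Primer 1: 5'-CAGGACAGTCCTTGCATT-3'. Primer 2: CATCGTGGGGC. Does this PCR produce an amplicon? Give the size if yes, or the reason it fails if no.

Primer 1 (CAGGACAGTCCTTGCATT) matches the top strand at positions 10–27 (3' end points downstream).
Primer 2 (CATCGTGGGGC) also matches the top strand directly, at positions 49–59 — its reverse complement GCCCCACGATG is not present.
Both primers anneal to the bottom strand with 3' ends pointing the same way, so neither can prime synthesis back toward the other.

No product — both primers anneal to the same strand and extend in the same direction.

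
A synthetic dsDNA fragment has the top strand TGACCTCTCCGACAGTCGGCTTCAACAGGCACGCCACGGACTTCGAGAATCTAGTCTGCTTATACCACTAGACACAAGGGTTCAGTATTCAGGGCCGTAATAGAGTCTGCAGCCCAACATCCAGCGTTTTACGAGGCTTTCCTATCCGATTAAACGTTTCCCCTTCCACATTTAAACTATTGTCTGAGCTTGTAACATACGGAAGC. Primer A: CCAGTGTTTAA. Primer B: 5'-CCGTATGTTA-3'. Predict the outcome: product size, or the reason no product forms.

No product — primer A has no binding site in the template.

Primer A (CCAGTGTTTAA) does not match the top strand, and its reverse complement TTAAACACTGG does not match either.
With no annealing site for primer A, no amplification occurs.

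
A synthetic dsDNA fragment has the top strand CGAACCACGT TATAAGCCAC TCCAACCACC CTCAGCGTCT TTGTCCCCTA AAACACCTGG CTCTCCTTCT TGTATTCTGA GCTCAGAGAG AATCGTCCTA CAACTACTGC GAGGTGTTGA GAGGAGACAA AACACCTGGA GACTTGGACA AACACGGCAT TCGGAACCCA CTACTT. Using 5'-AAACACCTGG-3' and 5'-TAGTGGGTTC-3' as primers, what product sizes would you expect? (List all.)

123 bp, 44 bp

The forward primer AAACACCTGG matches the top strand at positions 51–60, 130–139.
The reverse primer's reverse complement is GAACCCACTA, matching at positions 164–173.
Each forward site pairs with the reverse site to give a product ending at position 173: sizes 123, 44 bp.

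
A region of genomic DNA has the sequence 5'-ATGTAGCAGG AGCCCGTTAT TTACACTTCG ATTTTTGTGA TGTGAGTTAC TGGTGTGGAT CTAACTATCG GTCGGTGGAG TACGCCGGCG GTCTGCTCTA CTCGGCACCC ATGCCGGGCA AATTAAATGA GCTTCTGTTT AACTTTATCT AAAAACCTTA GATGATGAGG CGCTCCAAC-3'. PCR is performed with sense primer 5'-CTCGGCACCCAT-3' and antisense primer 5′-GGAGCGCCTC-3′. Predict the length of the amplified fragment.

76 bp

Forward primer CTCGGCACCCAT is found on the top strand at positions 101–112.
Taking the reverse complement of GGAGCGCCTC gives GAGGCGCTCC, found at positions 167–176 on the template; the primer anneals here to the top strand with its 3' end pointing upstream.
Product length = (reverse-primer end) − (forward-primer start) + 1 = 176 − 101 + 1 = 76 bp.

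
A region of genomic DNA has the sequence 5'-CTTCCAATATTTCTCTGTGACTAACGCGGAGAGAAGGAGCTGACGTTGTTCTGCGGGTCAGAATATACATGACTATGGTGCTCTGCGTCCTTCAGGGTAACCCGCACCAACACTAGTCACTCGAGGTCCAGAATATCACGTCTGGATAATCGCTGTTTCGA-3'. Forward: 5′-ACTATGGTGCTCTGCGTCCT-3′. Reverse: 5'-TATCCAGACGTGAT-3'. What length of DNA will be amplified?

Scanning the template, ACTATGGTGCTCTGCGTCCT occurs at positions 72–91; this primer anneals to the bottom strand there with its 3' end pointing downstream.
The reverse primer's reverse complement is ATCACGTCTGGATA, which matches the template at positions 135–148.
Amplicon spans positions 72–148: 77 bp.

77 bp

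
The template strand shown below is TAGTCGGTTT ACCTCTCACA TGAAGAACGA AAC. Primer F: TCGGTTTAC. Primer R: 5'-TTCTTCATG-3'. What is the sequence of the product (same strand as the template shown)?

The forward primer matches the template at positions 4–12.
Reverse complement of the reverse primer: CATGAAGAA. This occurs on the top strand at positions 19–27.
The product is the template from position 4 through 27 (24 bp).

5'-TCGGTTTACCTCTCACATGAAGAA-3'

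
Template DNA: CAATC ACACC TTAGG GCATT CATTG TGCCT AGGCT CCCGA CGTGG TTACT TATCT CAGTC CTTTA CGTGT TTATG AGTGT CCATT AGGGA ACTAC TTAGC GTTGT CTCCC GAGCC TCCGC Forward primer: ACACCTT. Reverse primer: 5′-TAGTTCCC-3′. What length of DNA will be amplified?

The forward primer matches the template at positions 6–12.
Reverse complement of the reverse primer: GGGAACTA. This occurs on the top strand at positions 87–94.
Amplicon spans positions 6–94: 89 bp.

89 bp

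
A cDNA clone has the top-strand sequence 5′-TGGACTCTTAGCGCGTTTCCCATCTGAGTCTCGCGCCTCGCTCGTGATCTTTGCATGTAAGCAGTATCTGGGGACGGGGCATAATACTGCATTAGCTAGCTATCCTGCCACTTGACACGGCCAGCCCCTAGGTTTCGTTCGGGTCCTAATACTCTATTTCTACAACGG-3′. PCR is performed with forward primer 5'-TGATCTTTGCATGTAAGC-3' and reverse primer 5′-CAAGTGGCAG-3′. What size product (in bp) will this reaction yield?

Scanning the template, TGATCTTTGCATGTAAGC occurs at positions 45–62; this primer anneals to the bottom strand there with its 3' end pointing downstream.
Reverse complement of the reverse primer: CTGCCACTTG. This occurs on the top strand at positions 105–114.
Product length = (reverse-primer end) − (forward-primer start) + 1 = 114 − 45 + 1 = 70 bp.

70 bp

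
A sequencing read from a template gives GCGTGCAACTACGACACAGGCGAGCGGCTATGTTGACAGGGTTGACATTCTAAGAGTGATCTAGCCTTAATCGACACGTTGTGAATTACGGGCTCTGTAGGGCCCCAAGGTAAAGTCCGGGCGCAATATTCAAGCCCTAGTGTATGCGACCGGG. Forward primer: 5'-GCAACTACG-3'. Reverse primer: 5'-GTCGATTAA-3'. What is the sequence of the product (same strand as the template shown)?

Forward primer GCAACTACG is found on the top strand at positions 5–13.
Taking the reverse complement of GTCGATTAA gives TTAATCGAC, found at positions 67–75 on the template; the primer anneals here to the top strand with its 3' end pointing upstream.
The product is the template from position 5 through 75 (71 bp).

5'-GCAACTACGACACAGGCGAGCGGCTATGTTGACAGGGTTGACATTCTAAGAGTGATCTAGCCTTAATCGAC-3'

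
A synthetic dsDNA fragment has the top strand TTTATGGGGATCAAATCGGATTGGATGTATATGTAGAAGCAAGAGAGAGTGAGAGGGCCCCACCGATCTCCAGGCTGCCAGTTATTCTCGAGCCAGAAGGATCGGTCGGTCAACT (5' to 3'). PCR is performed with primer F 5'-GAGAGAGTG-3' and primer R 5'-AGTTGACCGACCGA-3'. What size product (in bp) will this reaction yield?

Forward primer GAGAGAGTG is found on the top strand at positions 43–51.
Taking the reverse complement of AGTTGACCGACCGA gives TCGGTCGGTCAACT, found at positions 102–115 on the template; the primer anneals here to the top strand with its 3' end pointing upstream.
Amplicon spans positions 43–115: 73 bp.

73 bp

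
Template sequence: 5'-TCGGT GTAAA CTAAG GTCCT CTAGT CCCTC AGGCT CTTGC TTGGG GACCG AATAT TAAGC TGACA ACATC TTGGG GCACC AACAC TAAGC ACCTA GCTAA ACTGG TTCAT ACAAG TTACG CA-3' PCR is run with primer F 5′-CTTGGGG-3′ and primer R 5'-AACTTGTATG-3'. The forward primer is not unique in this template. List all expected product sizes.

78 bp, 48 bp

The forward primer CTTGGGG matches the top strand at positions 40–46, 70–76.
The reverse primer's reverse complement is CATACAAGTT, matching at positions 108–117.
Each forward site pairs with the reverse site to give a product ending at position 117: sizes 78, 48 bp.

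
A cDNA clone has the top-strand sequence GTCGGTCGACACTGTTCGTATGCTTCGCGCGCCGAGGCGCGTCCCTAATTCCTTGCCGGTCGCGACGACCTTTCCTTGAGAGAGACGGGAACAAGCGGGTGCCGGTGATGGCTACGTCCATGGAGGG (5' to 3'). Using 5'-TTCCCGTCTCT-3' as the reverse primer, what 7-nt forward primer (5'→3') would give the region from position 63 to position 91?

The reverse primer's reverse complement AGAGACGGGAA matches the template at positions 81–91; the product starts at position 63.
The forward primer is identical to the top strand over positions 63–69: CGACGAC.

5'-CGACGAC-3'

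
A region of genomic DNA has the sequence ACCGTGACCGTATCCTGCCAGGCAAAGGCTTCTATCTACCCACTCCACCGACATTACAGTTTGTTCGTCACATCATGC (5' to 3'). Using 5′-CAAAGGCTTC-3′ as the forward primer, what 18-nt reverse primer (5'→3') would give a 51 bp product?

The forward primer binds at positions 23–32, so a 51 bp product ends at position 23 + 51 − 1 = 73.
The reverse primer anneals to the top strand over positions 56–73, i.e. to ACAGTTTGTTCGTCACAT.
Its sequence written 5'→3' is the reverse complement: ATGTGACGAACAAACTGT.

5'-ATGTGACGAACAAACTGT-3'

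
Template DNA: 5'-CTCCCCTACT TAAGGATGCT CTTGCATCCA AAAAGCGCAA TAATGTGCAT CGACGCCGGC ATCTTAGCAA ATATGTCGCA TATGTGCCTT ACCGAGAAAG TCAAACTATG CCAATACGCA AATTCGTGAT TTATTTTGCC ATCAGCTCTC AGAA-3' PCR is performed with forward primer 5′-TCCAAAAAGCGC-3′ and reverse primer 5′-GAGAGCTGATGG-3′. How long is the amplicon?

The forward primer matches the template at positions 27–38.
Reverse complement of the reverse primer: CCATCAGCTCTC. This occurs on the top strand at positions 139–150.
Amplicon spans positions 27–150: 124 bp.

124 bp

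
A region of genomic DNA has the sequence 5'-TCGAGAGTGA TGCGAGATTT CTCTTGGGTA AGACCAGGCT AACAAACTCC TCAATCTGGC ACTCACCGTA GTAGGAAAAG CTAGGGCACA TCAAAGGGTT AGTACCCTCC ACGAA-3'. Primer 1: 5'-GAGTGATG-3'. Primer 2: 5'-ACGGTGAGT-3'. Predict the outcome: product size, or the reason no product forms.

Yes — a 65 bp product.

Primer 1 (GAGTGATG) matches the top strand at positions 5–12; it acts as a forward primer.
Primer 2's reverse complement is ACTCACCGT, matching the top strand at positions 61–69; it acts as a reverse primer.
The 3' ends face each other across positions 5–69, giving a 65 bp product.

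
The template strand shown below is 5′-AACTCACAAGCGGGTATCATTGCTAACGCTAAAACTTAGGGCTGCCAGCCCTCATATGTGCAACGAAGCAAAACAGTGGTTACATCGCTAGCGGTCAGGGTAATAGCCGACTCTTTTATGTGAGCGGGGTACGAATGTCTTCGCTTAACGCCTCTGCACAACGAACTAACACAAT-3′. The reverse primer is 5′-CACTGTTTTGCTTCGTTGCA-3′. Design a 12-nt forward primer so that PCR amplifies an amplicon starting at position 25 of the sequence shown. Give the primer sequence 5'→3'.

5'-AACGCTAAAACT-3'

The reverse primer's reverse complement TGCAACGAAGCAAAACAGTG matches the template at positions 59–78; the product starts at position 25.
The forward primer is identical to the top strand over positions 25–36: AACGCTAAAACT.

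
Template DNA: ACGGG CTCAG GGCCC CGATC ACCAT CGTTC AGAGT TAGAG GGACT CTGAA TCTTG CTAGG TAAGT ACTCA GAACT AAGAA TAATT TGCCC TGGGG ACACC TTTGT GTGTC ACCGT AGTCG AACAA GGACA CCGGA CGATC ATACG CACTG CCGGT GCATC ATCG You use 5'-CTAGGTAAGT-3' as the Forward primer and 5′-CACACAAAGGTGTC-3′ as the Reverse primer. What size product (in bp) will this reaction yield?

53 bp

The forward primer matches the template at positions 56–65.
Reverse complement of the reverse primer: GACACCTTTGTGTG. This occurs on the top strand at positions 95–108.
The product runs from position 56 to position 108, so its length is 108 − 56 + 1 = 53 bp.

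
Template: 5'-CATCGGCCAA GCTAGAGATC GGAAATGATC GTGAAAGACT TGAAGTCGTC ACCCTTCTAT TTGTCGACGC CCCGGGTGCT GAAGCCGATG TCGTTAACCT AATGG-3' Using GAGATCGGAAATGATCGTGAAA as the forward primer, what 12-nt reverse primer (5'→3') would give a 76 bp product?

5'-CATCGGCTTCAG-3'

The forward primer binds at positions 15–36, so a 76 bp product ends at position 15 + 76 − 1 = 90.
The reverse primer anneals to the top strand over positions 79–90, i.e. to CTGAAGCCGATG.
Its sequence written 5'→3' is the reverse complement: CATCGGCTTCAG.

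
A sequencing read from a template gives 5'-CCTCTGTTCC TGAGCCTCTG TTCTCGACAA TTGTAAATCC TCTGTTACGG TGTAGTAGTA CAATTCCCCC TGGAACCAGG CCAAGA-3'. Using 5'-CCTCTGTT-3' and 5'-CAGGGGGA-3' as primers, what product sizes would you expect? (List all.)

72 bp, 58 bp, 34 bp

The forward primer CCTCTGTT matches the top strand at positions 1–8, 15–22, 39–46.
The reverse primer's reverse complement is TCCCCCTG, matching at positions 65–72.
Each forward site pairs with the reverse site to give a product ending at position 72: sizes 72, 58, 34 bp.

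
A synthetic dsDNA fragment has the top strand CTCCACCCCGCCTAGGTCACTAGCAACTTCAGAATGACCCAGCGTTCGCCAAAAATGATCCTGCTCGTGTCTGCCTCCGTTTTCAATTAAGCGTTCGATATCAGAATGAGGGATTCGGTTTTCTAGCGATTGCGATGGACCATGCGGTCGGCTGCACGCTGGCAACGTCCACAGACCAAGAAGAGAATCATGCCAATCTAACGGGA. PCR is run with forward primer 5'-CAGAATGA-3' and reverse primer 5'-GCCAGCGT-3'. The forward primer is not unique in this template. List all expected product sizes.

134 bp, 62 bp

The forward primer CAGAATGA matches the top strand at positions 30–37, 102–109.
The reverse primer's reverse complement is ACGCTGGC, matching at positions 156–163.
Each forward site pairs with the reverse site to give a product ending at position 163: sizes 134, 62 bp.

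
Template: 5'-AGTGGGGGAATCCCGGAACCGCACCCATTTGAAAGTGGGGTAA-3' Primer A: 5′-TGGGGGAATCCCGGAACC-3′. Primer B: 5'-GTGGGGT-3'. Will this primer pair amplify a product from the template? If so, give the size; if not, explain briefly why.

No product — both primers anneal to the same strand and extend in the same direction.

Primer A (TGGGGGAATCCCGGAACC) matches the top strand at positions 3–20 (3' end points downstream).
Primer B (GTGGGGT) also matches the top strand directly, at positions 35–41 — its reverse complement ACCCCAC is not present.
Both primers anneal to the bottom strand with 3' ends pointing the same way, so neither can prime synthesis back toward the other.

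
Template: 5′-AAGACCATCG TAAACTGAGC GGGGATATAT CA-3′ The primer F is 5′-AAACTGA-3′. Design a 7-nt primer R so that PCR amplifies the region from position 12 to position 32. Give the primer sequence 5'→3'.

The product's 3' end on the top strand is position 32.
The reverse primer anneals to the top strand over positions 26–32, i.e. to TATATCA.
Its sequence written 5'→3' is the reverse complement: TGATATA.

5'-TGATATA-3'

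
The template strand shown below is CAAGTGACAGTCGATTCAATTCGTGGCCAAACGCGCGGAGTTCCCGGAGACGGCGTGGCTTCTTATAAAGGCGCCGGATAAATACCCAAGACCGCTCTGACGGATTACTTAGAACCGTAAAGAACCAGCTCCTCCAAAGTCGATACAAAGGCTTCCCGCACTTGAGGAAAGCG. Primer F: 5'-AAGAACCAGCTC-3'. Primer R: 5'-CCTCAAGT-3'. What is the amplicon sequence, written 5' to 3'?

Forward primer AAGAACCAGCTC is found on the top strand at positions 120–131.
The reverse primer's reverse complement is ACTTGAGG, which matches the template at positions 160–167.
The product is the template from position 120 through 167 (48 bp).

5'-AAGAACCAGCTCCTCCAAAGTCGATACAAAGGCTTCCCGCACTTGAGG-3'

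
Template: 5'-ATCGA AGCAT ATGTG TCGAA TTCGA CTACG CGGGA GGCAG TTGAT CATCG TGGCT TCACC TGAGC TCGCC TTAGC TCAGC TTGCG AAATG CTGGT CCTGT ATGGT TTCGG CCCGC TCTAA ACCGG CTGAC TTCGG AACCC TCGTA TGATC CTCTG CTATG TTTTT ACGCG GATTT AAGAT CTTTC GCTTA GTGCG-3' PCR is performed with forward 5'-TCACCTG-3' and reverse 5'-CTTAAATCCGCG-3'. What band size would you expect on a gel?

The forward primer matches the template at positions 56–62.
The reverse primer's reverse complement is CGCGGATTTAAG, which matches the template at positions 167–178.
The product runs from position 56 to position 178, so its length is 178 − 56 + 1 = 123 bp.

123 bp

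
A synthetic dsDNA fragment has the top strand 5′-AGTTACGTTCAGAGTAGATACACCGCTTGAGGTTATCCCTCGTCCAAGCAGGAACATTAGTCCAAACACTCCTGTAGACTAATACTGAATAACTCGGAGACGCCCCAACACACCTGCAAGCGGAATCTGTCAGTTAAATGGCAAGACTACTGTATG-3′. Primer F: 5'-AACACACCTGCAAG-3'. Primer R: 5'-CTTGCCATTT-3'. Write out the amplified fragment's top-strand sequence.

The forward primer matches the template at positions 107–120.
The reverse primer's reverse complement is AAATGGCAAG, which matches the template at positions 136–145.
The product is the template from position 107 through 145 (39 bp).

5'-AACACACCTGCAAGCGGAATCTGTCAGTTAAATGGCAAG-3'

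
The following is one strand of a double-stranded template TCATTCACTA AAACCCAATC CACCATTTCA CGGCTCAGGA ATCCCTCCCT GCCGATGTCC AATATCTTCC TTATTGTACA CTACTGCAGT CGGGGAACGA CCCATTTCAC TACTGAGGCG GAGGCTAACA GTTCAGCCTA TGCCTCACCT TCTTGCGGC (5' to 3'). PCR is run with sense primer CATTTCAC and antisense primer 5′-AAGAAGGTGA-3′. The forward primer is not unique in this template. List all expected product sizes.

The forward primer CATTTCAC matches the top strand at positions 24–31, 103–110.
The reverse primer's reverse complement is TCACCTTCTT, matching at positions 145–154.
Each forward site pairs with the reverse site to give a product ending at position 154: sizes 131, 52 bp.

131 bp, 52 bp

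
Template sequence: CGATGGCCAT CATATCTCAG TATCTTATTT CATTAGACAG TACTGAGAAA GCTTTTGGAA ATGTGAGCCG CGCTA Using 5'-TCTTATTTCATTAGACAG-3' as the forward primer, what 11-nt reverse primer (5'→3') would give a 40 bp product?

The forward primer binds at positions 23–40, so a 40 bp product ends at position 23 + 40 − 1 = 62.
The reverse primer anneals to the top strand over positions 52–62, i.e. to CTTTTGGAAAT.
Its sequence written 5'→3' is the reverse complement: ATTTCCAAAAG.

5'-ATTTCCAAAAG-3'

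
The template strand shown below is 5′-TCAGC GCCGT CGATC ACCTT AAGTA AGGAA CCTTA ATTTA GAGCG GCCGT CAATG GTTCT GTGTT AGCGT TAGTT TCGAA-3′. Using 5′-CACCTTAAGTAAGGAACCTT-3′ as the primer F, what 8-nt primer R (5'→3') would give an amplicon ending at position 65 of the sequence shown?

The forward primer binds at positions 15–34; the product's 3' end on the top strand is position 65.
The reverse primer anneals to the top strand over positions 58–65, i.e. to TCTGTGTT.
Its sequence written 5'→3' is the reverse complement: AACACAGA.

5'-AACACAGA-3'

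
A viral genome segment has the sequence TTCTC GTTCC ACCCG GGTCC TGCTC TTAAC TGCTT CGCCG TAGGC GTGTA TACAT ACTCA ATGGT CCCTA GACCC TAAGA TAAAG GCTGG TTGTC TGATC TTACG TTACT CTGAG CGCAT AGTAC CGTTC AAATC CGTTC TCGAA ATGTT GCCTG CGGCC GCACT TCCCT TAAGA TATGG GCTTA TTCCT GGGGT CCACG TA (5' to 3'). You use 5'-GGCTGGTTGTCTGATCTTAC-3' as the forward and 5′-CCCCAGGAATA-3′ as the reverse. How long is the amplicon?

Scanning the template, GGCTGGTTGTCTGATCTTAC occurs at positions 85–104; this primer anneals to the bottom strand there with its 3' end pointing downstream.
The reverse primer's reverse complement is TATTCCTGGGG, which matches the template at positions 184–194.
Product length = (reverse-primer end) − (forward-primer start) + 1 = 194 − 85 + 1 = 110 bp.

110 bp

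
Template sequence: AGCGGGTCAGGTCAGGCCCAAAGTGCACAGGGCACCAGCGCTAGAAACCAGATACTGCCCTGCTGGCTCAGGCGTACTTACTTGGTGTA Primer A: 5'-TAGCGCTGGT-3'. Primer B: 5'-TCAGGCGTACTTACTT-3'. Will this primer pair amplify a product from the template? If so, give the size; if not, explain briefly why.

No product — the primers' 3' ends point away from each other.

Primer A (TAGCGCTGGT) has reverse complement ACCAGCGCTA, which matches the top strand at positions 34–43; primer A anneals to the top strand there with its 3' end pointing upstream toward position 34.
Primer B (TCAGGCGTACTTACTT) matches the top strand directly at positions 68–83; it anneals to the bottom strand with its 3' end pointing downstream toward position 83.
The 3' ends diverge (primer A extends toward position 1, primer B toward position 89), so the primers never converge on a shared product.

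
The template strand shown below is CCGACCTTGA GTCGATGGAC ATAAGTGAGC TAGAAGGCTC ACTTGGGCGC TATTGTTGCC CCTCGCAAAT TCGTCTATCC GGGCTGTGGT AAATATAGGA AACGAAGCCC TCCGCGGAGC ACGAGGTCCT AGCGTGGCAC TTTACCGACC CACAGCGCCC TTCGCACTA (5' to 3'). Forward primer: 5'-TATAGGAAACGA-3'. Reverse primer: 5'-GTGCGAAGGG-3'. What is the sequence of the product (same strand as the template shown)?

The forward primer matches the template at positions 94–105.
Reverse complement of the reverse primer: CCCTTCGCAC. This occurs on the top strand at positions 158–167.
The product is the template from position 94 through 167 (74 bp).

5'-TATAGGAAACGAAGCCCTCCGCGGAGCACGAGGTCCTAGCGTGGCACTTTACCGACCCACAGCGCCCTTCGCAC-3'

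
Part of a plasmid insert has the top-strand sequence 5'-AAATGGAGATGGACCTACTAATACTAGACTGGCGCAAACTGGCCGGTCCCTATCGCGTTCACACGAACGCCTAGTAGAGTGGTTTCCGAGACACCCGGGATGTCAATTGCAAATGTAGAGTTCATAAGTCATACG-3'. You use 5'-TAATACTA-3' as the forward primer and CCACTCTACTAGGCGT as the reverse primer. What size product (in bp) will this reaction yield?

The forward primer matches the template at positions 19–26.
Reverse complement of the reverse primer: ACGCCTAGTAGAGTGG. This occurs on the top strand at positions 67–82.
Amplicon spans positions 19–82: 64 bp.

64 bp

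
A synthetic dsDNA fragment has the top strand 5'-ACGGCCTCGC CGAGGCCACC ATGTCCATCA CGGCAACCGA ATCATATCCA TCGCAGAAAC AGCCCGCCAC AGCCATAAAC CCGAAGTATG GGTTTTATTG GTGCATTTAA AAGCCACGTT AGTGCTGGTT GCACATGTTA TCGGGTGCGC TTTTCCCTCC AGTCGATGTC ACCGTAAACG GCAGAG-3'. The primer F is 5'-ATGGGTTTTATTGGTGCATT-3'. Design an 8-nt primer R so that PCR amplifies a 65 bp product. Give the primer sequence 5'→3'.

The forward primer binds at positions 88–107, so a 65 bp product ends at position 88 + 65 − 1 = 152.
The reverse primer anneals to the top strand over positions 145–152, i.e. to GTGCGCTT.
Its sequence written 5'→3' is the reverse complement: AAGCGCAC.

5'-AAGCGCAC-3'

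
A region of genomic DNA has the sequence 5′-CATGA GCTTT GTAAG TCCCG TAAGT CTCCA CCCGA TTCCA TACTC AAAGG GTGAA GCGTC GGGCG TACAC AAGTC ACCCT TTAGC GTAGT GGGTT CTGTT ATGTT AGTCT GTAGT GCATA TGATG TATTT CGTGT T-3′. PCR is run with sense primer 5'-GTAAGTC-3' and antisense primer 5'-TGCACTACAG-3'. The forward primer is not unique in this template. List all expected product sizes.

108 bp, 99 bp

The forward primer GTAAGTC matches the top strand at positions 11–17, 20–26.
The reverse primer's reverse complement is CTGTAGTGCA, matching at positions 109–118.
Each forward site pairs with the reverse site to give a product ending at position 118: sizes 108, 99 bp.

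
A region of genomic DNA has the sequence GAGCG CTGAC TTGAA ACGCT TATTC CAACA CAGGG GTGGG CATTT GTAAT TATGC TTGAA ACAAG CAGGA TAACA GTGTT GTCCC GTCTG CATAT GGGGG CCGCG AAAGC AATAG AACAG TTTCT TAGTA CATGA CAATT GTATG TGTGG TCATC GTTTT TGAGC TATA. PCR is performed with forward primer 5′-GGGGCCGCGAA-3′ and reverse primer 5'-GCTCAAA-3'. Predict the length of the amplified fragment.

The forward primer matches the template at positions 97–107.
The reverse primer's reverse complement is TTTGAGC, which matches the template at positions 159–165.
Product length = (reverse-primer end) − (forward-primer start) + 1 = 165 − 97 + 1 = 69 bp.

69 bp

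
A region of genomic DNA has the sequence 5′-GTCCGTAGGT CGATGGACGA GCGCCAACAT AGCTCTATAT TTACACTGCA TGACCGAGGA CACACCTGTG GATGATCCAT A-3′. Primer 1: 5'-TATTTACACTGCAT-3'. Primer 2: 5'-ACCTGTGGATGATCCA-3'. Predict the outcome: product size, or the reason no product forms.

No product — both primers anneal to the same strand and extend in the same direction.

Primer 1 (TATTTACACTGCAT) matches the top strand at positions 38–51 (3' end points downstream).
Primer 2 (ACCTGTGGATGATCCA) also matches the top strand directly, at positions 64–79 — its reverse complement TGGATCATCCACAGGT is not present.
Both primers anneal to the bottom strand with 3' ends pointing the same way, so neither can prime synthesis back toward the other.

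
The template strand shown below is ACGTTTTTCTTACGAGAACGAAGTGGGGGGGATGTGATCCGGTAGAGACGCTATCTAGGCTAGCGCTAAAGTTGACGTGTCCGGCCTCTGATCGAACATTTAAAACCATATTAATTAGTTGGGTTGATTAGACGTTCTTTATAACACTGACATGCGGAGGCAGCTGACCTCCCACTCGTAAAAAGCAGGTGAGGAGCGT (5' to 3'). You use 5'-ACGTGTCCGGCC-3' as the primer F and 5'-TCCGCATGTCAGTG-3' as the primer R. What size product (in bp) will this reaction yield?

The forward primer matches the template at positions 75–86.
Reverse complement of the reverse primer: CACTGACATGCGGA. This occurs on the top strand at positions 145–158.
The product runs from position 75 to position 158, so its length is 158 − 75 + 1 = 84 bp.

84 bp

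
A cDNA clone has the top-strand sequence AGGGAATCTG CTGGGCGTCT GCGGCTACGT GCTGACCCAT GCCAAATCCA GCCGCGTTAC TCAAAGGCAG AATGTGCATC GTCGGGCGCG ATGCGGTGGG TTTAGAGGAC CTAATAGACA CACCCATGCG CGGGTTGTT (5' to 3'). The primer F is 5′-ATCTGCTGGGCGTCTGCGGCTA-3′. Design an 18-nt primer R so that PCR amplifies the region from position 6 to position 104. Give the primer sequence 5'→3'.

5'-TAAACCCACCGCATCGCG-3'

The product's 3' end on the top strand is position 104.
The reverse primer anneals to the top strand over positions 87–104, i.e. to CGCGATGCGGTGGGTTTA.
Its sequence written 5'→3' is the reverse complement: TAAACCCACCGCATCGCG.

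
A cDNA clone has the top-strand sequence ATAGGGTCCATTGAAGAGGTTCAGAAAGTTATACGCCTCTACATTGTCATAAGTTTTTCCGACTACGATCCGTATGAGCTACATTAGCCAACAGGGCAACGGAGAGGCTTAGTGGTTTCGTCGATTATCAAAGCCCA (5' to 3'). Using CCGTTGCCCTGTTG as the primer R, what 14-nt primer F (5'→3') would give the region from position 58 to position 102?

The reverse primer's reverse complement CAACAGGGCAACGG matches the template at positions 89–102; the product starts at position 58.
The forward primer is identical to the top strand over positions 58–71: TCCGACTACGATCC.

5'-TCCGACTACGATCC-3'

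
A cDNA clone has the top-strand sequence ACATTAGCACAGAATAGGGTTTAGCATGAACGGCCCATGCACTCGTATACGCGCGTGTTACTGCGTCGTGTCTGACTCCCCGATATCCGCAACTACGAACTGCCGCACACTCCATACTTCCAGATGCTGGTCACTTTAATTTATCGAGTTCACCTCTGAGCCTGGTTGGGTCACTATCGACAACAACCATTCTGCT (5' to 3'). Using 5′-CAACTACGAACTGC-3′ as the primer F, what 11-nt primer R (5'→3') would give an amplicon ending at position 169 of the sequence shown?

The forward primer binds at positions 90–103; the product's 3' end on the top strand is position 169.
The reverse primer anneals to the top strand over positions 159–169, i.e. to AGCCTGGTTGG.
Its sequence written 5'→3' is the reverse complement: CCAACCAGGCT.

5'-CCAACCAGGCT-3'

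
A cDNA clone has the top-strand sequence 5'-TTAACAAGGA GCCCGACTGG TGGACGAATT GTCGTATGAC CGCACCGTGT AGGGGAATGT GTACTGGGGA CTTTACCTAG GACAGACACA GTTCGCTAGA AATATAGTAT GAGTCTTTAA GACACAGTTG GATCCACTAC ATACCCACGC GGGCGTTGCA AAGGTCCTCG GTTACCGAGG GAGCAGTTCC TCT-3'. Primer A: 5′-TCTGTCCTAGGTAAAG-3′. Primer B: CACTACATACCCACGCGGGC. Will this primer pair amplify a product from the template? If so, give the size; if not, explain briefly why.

No product — the primers' 3' ends point away from each other.

Primer A (TCTGTCCTAGGTAAAG) has reverse complement CTTTACCTAGGACAGA, which matches the top strand at positions 71–86; primer A anneals to the top strand there with its 3' end pointing upstream toward position 71.
Primer B (CACTACATACCCACGCGGGC) matches the top strand directly at positions 135–154; it anneals to the bottom strand with its 3' end pointing downstream toward position 154.
The 3' ends diverge (primer A extends toward position 1, primer B toward position 193), so the primers never converge on a shared product.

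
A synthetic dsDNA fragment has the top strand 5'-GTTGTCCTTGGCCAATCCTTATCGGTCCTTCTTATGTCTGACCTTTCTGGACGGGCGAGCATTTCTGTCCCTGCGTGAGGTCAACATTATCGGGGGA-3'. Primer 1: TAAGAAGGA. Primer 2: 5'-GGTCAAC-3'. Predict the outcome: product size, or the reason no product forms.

Primer 1 (TAAGAAGGA) has reverse complement TCCTTCTTA, which matches the top strand at positions 26–34; primer 1 anneals to the top strand there with its 3' end pointing upstream toward position 26.
Primer 2 (GGTCAAC) matches the top strand directly at positions 79–85; it anneals to the bottom strand with its 3' end pointing downstream toward position 85.
The 3' ends diverge (primer 1 extends toward position 1, primer 2 toward position 97), so the primers never converge on a shared product.

No product — the primers' 3' ends point away from each other.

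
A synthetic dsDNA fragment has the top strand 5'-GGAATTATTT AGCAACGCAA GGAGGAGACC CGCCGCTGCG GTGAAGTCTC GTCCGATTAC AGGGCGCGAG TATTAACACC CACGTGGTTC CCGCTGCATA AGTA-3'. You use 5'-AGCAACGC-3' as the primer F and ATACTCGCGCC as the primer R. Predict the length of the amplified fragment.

The forward primer matches the template at positions 11–18.
Taking the reverse complement of ATACTCGCGCC gives GGCGCGAGTAT, found at positions 63–73 on the template; the primer anneals here to the top strand with its 3' end pointing upstream.
Amplicon spans positions 11–73: 63 bp.

63 bp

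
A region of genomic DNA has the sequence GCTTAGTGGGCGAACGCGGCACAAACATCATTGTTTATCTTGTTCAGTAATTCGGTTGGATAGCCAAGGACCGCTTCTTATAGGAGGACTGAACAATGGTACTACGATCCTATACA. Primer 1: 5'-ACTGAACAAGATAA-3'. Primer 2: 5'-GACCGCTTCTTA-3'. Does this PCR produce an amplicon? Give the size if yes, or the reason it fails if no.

No product — the primers' 3' ends point away from each other.

Primer 1 (ACTGAACAAGATAA) has reverse complement TTATCTTGTTCAGT, which matches the top strand at positions 35–48; primer 1 anneals to the top strand there with its 3' end pointing upstream toward position 35.
Primer 2 (GACCGCTTCTTA) matches the top strand directly at positions 69–80; it anneals to the bottom strand with its 3' end pointing downstream toward position 80.
The 3' ends diverge (primer 1 extends toward position 1, primer 2 toward position 116), so the primers never converge on a shared product.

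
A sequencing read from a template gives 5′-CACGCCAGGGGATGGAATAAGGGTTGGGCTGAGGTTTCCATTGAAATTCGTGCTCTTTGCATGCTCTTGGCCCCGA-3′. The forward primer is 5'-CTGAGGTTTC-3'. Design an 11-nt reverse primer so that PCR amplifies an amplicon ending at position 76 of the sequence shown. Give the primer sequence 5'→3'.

5'-TCGGGGCCAAG-3'

The forward primer binds at positions 29–38; the product's 3' end on the top strand is position 76.
The reverse primer anneals to the top strand over positions 66–76, i.e. to CTTGGCCCCGA.
Its sequence written 5'→3' is the reverse complement: TCGGGGCCAAG.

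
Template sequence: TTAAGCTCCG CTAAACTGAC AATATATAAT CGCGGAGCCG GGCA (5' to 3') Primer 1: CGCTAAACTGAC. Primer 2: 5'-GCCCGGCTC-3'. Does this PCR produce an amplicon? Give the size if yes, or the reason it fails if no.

Yes — a 35 bp product.

Primer 1 (CGCTAAACTGAC) matches the top strand at positions 9–20; it acts as a forward primer.
Primer 2's reverse complement is GAGCCGGGC, matching the top strand at positions 35–43; it acts as a reverse primer.
The 3' ends face each other across positions 9–43, giving a 35 bp product.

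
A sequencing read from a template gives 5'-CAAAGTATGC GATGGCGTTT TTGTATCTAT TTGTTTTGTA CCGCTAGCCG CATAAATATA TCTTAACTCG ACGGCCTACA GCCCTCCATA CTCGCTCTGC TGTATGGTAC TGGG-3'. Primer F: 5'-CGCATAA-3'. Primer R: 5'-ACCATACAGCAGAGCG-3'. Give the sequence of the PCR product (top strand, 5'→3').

Forward primer CGCATAA is found on the top strand at positions 49–55.
Reverse complement of the reverse primer: CGCTCTGCTGTATGGT. This occurs on the top strand at positions 93–108.
The product is the template from position 49 through 108 (60 bp).

5'-CGCATAAATATATCTTAACTCGACGGCCTACAGCCCTCCATACTCGCTCTGCTGTATGGT-3'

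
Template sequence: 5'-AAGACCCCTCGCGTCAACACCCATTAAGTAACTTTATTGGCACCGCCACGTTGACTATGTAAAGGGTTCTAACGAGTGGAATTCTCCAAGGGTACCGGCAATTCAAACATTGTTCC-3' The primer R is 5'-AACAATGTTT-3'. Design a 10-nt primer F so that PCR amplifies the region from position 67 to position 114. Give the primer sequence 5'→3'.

The reverse primer's reverse complement AAACATTGTT matches the template at positions 105–114; the product starts at position 67.
The forward primer is identical to the top strand over positions 67–76: TTCTAACGAG.

5'-TTCTAACGAG-3'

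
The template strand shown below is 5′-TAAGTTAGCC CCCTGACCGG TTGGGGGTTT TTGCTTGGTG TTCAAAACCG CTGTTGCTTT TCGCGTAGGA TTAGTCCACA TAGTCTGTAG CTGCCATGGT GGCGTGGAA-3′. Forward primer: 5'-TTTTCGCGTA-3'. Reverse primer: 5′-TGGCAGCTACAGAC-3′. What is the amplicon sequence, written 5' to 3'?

Forward primer TTTTCGCGTA is found on the top strand at positions 58–67.
Reverse complement of the reverse primer: GTCTGTAGCTGCCA. This occurs on the top strand at positions 83–96.
The product is the template from position 58 through 96 (39 bp).

5'-TTTTCGCGTAGGATTAGTCCACATAGTCTGTAGCTGCCA-3'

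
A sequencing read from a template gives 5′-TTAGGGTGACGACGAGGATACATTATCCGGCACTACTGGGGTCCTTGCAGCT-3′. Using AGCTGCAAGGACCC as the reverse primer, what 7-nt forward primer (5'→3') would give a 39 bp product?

The reverse primer's reverse complement GGGTCCTTGCAGCT matches the template at positions 39–52, so the product ends at position 52.
A 39 bp product then starts at position 52 − 39 + 1 = 14.
The forward primer is identical to the top strand there: GAGGATA.

5'-GAGGATA-3'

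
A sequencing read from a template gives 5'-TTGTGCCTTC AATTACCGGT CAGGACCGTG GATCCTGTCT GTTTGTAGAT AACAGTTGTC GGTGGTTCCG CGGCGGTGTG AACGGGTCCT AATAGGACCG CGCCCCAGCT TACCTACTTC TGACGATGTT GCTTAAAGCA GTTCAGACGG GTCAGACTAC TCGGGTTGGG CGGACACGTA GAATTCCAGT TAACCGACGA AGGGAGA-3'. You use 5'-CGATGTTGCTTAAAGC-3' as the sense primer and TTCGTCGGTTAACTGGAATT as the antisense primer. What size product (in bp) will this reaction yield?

Forward primer CGATGTTGCTTAAAGC is found on the top strand at positions 124–139.
The reverse primer's reverse complement is AATTCCAGTTAACCGACGAA, which matches the template at positions 182–201.
The product runs from position 124 to position 201, so its length is 201 − 124 + 1 = 78 bp.

78 bp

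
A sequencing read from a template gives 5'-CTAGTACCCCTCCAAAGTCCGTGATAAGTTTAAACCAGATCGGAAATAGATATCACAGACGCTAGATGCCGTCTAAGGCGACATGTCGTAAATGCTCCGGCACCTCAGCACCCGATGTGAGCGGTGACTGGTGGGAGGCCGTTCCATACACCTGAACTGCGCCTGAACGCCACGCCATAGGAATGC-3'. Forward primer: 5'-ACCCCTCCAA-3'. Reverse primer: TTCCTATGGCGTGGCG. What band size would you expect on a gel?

178 bp

The forward primer matches the template at positions 6–15.
The reverse primer's reverse complement is CGCCACGCCATAGGAA, which matches the template at positions 168–183.
Amplicon spans positions 6–183: 178 bp.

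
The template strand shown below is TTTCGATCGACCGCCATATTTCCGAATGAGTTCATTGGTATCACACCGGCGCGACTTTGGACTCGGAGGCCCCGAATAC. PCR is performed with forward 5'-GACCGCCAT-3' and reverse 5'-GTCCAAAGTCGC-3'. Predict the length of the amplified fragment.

54 bp

Forward primer GACCGCCAT is found on the top strand at positions 9–17.
Taking the reverse complement of GTCCAAAGTCGC gives GCGACTTTGGAC, found at positions 51–62 on the template; the primer anneals here to the top strand with its 3' end pointing upstream.
The product runs from position 9 to position 62, so its length is 62 − 9 + 1 = 54 bp.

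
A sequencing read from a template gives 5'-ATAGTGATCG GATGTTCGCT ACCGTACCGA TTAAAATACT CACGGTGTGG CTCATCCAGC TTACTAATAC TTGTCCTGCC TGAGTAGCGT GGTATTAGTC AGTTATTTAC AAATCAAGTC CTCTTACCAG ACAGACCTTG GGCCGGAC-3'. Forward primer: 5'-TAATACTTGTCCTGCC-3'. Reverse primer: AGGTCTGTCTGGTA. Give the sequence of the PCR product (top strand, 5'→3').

Scanning the template, TAATACTTGTCCTGCC occurs at positions 65–80; this primer anneals to the bottom strand there with its 3' end pointing downstream.
Taking the reverse complement of AGGTCTGTCTGGTA gives TACCAGACAGACCT, found at positions 125–138 on the template; the primer anneals here to the top strand with its 3' end pointing upstream.
The product is the template from position 65 through 138 (74 bp).

5'-TAATACTTGTCCTGCCTGAGTAGCGTGGTATTAGTCAGTTATTTACAAATCAAGTCCTCTTACCAGACAGACCT-3'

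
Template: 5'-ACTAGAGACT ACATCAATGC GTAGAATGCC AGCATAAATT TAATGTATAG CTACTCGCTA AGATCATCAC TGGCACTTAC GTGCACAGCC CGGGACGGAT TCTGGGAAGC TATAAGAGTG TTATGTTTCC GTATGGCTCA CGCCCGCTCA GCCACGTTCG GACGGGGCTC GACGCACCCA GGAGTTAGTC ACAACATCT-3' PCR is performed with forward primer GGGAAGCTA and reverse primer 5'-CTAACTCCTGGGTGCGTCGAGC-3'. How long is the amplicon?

The forward primer matches the template at positions 104–112.
The reverse primer's reverse complement is GCTCGACGCACCCAGGAGTTAG, which matches the template at positions 167–188.
Product length = (reverse-primer end) − (forward-primer start) + 1 = 188 − 104 + 1 = 85 bp.

85 bp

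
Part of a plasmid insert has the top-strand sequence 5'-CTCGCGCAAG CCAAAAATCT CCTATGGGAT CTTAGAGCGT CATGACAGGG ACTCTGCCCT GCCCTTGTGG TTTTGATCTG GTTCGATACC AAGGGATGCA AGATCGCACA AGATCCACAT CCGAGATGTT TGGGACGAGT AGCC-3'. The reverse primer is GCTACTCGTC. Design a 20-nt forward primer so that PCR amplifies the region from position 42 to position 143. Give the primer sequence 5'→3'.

The reverse primer's reverse complement GACGAGTAGC matches the template at positions 134–143; the product starts at position 42.
The forward primer is identical to the top strand over positions 42–61: ATGACAGGGACTCTGCCCTG.

5'-ATGACAGGGACTCTGCCCTG-3'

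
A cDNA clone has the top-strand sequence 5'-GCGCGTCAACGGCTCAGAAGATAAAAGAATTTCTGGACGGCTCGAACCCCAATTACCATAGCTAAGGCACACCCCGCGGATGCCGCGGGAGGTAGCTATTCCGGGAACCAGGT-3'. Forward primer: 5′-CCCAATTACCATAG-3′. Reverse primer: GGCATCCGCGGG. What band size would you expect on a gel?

Forward primer CCCAATTACCATAG is found on the top strand at positions 48–61.
The reverse primer's reverse complement is CCCGCGGATGCC, which matches the template at positions 73–84.
The product runs from position 48 to position 84, so its length is 84 − 48 + 1 = 37 bp.

37 bp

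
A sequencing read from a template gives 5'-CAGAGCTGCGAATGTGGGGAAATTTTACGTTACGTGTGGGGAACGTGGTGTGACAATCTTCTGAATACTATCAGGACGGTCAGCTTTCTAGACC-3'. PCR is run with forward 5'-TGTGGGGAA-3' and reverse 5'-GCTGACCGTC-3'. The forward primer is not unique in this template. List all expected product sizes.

The forward primer TGTGGGGAA matches the top strand at positions 13–21, 35–43.
The reverse primer's reverse complement is GACGGTCAGC, matching at positions 75–84.
Each forward site pairs with the reverse site to give a product ending at position 84: sizes 72, 50 bp.

72 bp, 50 bp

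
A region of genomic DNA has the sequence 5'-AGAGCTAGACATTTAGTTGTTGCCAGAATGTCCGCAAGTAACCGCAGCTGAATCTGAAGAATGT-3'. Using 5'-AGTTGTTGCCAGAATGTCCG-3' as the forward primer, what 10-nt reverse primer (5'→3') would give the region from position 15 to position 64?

The product's 3' end on the top strand is position 64.
The reverse primer anneals to the top strand over positions 55–64, i.e. to TGAAGAATGT.
Its sequence written 5'→3' is the reverse complement: ACATTCTTCA.

5'-ACATTCTTCA-3'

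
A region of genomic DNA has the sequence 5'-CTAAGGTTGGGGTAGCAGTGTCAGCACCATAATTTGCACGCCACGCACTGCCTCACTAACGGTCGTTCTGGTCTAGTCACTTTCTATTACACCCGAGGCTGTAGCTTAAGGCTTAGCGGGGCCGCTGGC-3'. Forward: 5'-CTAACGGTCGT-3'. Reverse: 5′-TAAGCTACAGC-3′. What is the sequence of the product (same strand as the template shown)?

5'-CTAACGGTCGTTCTGGTCTAGTCACTTTCTATTACACCCGAGGCTGTAGCTTA-3'

Forward primer CTAACGGTCGT is found on the top strand at positions 56–66.
Reverse complement of the reverse primer: GCTGTAGCTTA. This occurs on the top strand at positions 98–108.
The product is the template from position 56 through 108 (53 bp).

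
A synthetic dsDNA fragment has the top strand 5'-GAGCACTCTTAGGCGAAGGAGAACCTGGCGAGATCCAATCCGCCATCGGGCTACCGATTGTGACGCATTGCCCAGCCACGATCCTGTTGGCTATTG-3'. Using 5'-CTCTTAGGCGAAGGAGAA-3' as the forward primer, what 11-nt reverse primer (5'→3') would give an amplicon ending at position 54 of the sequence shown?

5'-GTAGCCCGATG-3'

The forward primer binds at positions 6–23; the product's 3' end on the top strand is position 54.
The reverse primer anneals to the top strand over positions 44–54, i.e. to CATCGGGCTAC.
Its sequence written 5'→3' is the reverse complement: GTAGCCCGATG.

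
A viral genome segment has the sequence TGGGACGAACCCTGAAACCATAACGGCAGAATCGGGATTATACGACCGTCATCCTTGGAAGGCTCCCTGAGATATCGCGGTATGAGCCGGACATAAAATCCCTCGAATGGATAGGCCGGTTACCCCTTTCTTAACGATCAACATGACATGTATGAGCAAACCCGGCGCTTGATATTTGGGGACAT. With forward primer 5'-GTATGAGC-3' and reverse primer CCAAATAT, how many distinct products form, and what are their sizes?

Two products: 100 bp, 30 bp

The forward primer GTATGAGC matches the top strand at positions 80–87, 150–157.
The reverse primer's reverse complement is ATATTTGG, matching at positions 172–179.
Each forward site pairs with the reverse site to give a product ending at position 179: sizes 100, 30 bp.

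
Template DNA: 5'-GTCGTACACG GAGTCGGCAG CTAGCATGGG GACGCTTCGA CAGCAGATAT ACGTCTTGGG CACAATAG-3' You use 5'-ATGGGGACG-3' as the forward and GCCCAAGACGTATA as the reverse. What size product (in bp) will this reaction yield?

The forward primer matches the template at positions 26–34.
The reverse primer's reverse complement is TATACGTCTTGGGC, which matches the template at positions 48–61.
Product length = (reverse-primer end) − (forward-primer start) + 1 = 61 − 26 + 1 = 36 bp.

36 bp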